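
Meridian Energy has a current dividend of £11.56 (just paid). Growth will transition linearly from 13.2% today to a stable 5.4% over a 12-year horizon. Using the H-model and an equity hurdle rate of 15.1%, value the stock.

H-model: P₀ = D₀[(1+g_L) + H(g_S−g_L)]/(r−g_L), with H = 12/2 = 6.
P₀ = 11.56 × [(1+0.054) + 6×(0.132−0.054)] / (0.151−0.054)
   = 11.56 × 1.5220 / 0.097 = 181.3847

£181.38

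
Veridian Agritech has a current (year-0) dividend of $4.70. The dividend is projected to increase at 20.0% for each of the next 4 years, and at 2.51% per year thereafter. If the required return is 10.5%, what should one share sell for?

$107.07

Two-stage DDM. Project D₁…D_4 at 0.2, terminal growth 0.0251, discount at r = 0.105.
D_1 = 5.6400
D_2 = 6.7680
D_3 = 8.1216
D_4 = 9.7459
Terminal value at t=4: TV = D_5/(r−g) = 9.9905/(0.105−0.0251) = 125.0381
P₀ = 5.6400/(1+0.105)^1 + 6.7680/(1+0.105)^2 + 8.1216/(1+0.105)^3 + 9.7459/(1+0.105)^4 + 125.0381/(1+0.105)^4 = 107.0707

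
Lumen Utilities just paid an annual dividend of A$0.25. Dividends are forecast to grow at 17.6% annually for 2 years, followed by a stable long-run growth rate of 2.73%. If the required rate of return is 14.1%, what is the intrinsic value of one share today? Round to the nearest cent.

A$2.92

Two-stage DDM. Project D₁…D_2 at 0.176, terminal growth 0.0273, discount at r = 0.141.
D_1 = 0.2940
D_2 = 0.3457
Terminal value at t=2: TV = D_3/(r−g) = 0.3552/(0.141−0.0273) = 3.1239
P₀ = 0.2940/(1+0.141)^1 + 0.3457/(1+0.141)^2 + 3.1239/(1+0.141)^2 = 2.9227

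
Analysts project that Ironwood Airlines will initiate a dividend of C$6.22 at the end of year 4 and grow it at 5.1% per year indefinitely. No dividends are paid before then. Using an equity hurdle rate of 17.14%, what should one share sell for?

C$32.14

Deferred-dividend DDM. At t=3 the remaining stream is a growing perpetuity with first payment D_4 = 6.22.
V_3 = D_4/(r−g) = 6.22/(0.1714−0.051) = 51.6611
P₀ = V_3/(1+r)^3 = 51.6611/(1+0.1714)^3 = 32.1402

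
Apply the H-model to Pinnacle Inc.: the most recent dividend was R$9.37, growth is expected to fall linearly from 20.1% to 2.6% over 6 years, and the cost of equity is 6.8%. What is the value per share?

H-model: P₀ = D₀[(1+g_L) + H(g_S−g_L)]/(r−g_L), with H = 6/2 = 3.
P₀ = 9.37 × [(1+0.026) + 3×(0.201−0.026)] / (0.068−0.026)
   = 9.37 × 1.5510 / 0.042 = 346.0207

R$346.02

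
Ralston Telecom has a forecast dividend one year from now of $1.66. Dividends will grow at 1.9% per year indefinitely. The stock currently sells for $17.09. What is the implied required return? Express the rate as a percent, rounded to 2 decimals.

11.61%

Rearranging the constant-growth DDM: r = D₁/P₀ + g.
r = 1.6600 / 17.09 + 0.019 = 0.09713 + 0.019 = 0.11613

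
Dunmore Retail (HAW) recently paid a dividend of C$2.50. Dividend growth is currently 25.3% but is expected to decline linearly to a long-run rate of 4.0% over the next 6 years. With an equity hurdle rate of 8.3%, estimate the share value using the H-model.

H-model: P₀ = D₀[(1+g_L) + H(g_S−g_L)]/(r−g_L), with H = 6/2 = 3.
P₀ = 2.50 × [(1+0.04) + 3×(0.253−0.04)] / (0.083−0.04)
   = 2.50 × 1.6790 / 0.043 = 97.6163

C$97.62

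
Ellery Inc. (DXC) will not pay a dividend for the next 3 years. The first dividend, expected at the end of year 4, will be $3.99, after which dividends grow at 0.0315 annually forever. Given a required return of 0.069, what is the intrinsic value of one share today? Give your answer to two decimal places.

$87.10

Deferred-dividend DDM. At t=3 the remaining stream is a growing perpetuity with first payment D_4 = 3.99.
V_3 = D_4/(r−g) = 3.99/(0.069−0.0315) = 106.4000
P₀ = V_3/(1+r)^3 = 106.4000/(1+0.069)^3 = 87.0981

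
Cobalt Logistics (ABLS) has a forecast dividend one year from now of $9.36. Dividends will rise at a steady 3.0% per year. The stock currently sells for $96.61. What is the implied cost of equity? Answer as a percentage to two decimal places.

12.69%

Rearranging the constant-growth DDM: r = D₁/P₀ + g.
r = 9.3600 / 96.61 + 0.03 = 0.09688 + 0.03 = 0.12688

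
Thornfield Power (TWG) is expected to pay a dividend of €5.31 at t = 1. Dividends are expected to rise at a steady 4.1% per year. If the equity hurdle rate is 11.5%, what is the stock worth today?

€71.76

Gordon growth model: P₀ = D₁/(r − g), with D₁ = 5.31 given directly.
P₀ = 5.3100 / (0.115 − 0.041) = 5.3100 / 0.074 = 71.7568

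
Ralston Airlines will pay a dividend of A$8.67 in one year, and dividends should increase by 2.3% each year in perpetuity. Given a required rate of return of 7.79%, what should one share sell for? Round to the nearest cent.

Gordon growth model: P₀ = D₁/(r − g), with D₁ = 8.67 given directly.
P₀ = 8.6700 / (0.0779 − 0.023) = 8.6700 / 0.0549 = 157.9235

A$157.92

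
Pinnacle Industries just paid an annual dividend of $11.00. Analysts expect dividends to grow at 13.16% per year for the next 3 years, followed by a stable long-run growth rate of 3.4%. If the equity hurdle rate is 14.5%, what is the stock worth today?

$131.15

Two-stage DDM. Project D₁…D_3 at 0.1316, terminal growth 0.034, discount at r = 0.145.
D_1 = 12.4476
D_2 = 14.0857
D_3 = 15.9394
Terminal value at t=3: TV = D_4/(r−g) = 16.4813/(0.145−0.034) = 148.4804
P₀ = 12.4476/(1+0.145)^1 + 14.0857/(1+0.145)^2 + 15.9394/(1+0.145)^3 + 148.4804/(1+0.145)^3 = 131.1464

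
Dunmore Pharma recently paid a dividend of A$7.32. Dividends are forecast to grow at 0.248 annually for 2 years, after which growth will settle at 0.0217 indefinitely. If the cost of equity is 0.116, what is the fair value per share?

Two-stage DDM. Project D₁…D_2 at 0.248, terminal growth 0.0217, discount at r = 0.116.
D_1 = 9.1354
D_2 = 11.4009
Terminal value at t=2: TV = D_3/(r−g) = 11.6483/(0.116−0.0217) = 123.5242
P₀ = 9.1354/(1+0.116)^1 + 11.4009/(1+0.116)^2 + 123.5242/(1+0.116)^2 = 116.5197

A$116.52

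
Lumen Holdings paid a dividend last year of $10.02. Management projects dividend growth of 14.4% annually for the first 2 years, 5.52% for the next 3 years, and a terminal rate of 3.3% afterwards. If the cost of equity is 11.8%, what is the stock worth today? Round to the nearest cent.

$156.01

Three-stage DDM. Project D₁…D_5; terminal Gordon value at t=5 with g = 0.033; discount at r = 0.118.
D_1 = 11.4629
D_2 = 13.1135
D_3 = 13.8374
D_4 = 14.6012
D_5 = 15.4072
TV_5 = 15.9157/(0.118−0.033) = 187.2430
P₀ = Σ Dₜ/(1+r)ᵗ + TV_5/(1+r)^5 = 156.0139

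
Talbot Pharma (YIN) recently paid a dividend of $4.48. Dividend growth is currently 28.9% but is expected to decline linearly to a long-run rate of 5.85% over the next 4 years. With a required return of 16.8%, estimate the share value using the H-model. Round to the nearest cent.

$62.17

H-model: P₀ = D₀[(1+g_L) + H(g_S−g_L)]/(r−g_L), with H = 4/2 = 2.
P₀ = 4.48 × [(1+0.0585) + 2×(0.289−0.0585)] / (0.168−0.0585)
   = 4.48 × 1.5195 / 0.1095 = 62.1677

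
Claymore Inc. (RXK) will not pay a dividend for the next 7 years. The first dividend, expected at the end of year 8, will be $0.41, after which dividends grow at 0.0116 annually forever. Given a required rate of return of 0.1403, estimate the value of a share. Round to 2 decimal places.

$1.27

Deferred-dividend DDM. At t=7 the remaining stream is a growing perpetuity with first payment D_8 = 0.41.
V_7 = D_8/(r−g) = 0.41/(0.1403−0.0116) = 3.1857
P₀ = V_7/(1+r)^7 = 3.1857/(1+0.1403)^7 = 1.2708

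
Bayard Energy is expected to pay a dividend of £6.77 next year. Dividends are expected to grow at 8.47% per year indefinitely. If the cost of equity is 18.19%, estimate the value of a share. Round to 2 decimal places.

£69.65

Gordon growth model: P₀ = D₁/(r − g), with D₁ = 6.77 given directly.
P₀ = 6.7700 / (0.1819 − 0.0847) = 6.7700 / 0.0972 = 69.6502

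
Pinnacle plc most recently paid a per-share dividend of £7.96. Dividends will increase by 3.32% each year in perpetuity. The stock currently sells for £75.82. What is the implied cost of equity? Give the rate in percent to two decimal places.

14.17%

Rearranging the constant-growth DDM: r = D₁/P₀ + g.
D₁ = 7.96 × (1 + 0.0332) = 8.2243.
r = 8.2243 / 75.82 + 0.0332 = 0.10847 + 0.0332 = 0.14167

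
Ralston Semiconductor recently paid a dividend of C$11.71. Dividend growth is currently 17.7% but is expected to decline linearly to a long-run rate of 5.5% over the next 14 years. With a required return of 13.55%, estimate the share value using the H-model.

H-model: P₀ = D₀[(1+g_L) + H(g_S−g_L)]/(r−g_L), with H = 14/2 = 7.
P₀ = 11.71 × [(1+0.055) + 7×(0.177−0.055)] / (0.1355−0.055)
   = 11.71 × 1.9090 / 0.0805 = 277.6943

C$277.69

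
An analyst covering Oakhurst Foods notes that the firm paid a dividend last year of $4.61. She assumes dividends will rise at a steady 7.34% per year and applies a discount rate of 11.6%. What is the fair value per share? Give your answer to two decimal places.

Gordon growth model: P₀ = D₁/(r − g). D₁ = 4.61 × (1 + 0.0734) = 4.9484.
P₀ = 4.9484 / (0.116 − 0.0734) = 4.9484 / 0.0426 = 116.1590

$116.16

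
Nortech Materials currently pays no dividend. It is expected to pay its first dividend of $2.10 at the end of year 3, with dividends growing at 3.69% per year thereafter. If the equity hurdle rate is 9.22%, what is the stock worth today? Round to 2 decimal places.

$31.83

Deferred-dividend DDM. At t=2 the remaining stream is a growing perpetuity with first payment D_3 = 2.10.
V_2 = D_3/(r−g) = 2.10/(0.0922−0.0369) = 37.9747
P₀ = V_2/(1+r)^2 = 37.9747/(1+0.0922)^2 = 31.8339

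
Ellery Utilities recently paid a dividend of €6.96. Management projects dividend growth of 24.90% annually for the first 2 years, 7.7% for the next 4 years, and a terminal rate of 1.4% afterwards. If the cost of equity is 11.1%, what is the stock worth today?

Three-stage DDM. Project D₁…D_6; terminal Gordon value at t=6 with g = 0.014; discount at r = 0.111.
D_1 = 8.6930
D_2 = 10.8576
D_3 = 11.6936
D_4 = 12.5941
D_5 = 13.5638
D_6 = 14.6082
TV_6 = 14.8127/(0.111−0.014) = 152.7085
P₀ = Σ Dₜ/(1+r)ᵗ + TV_6/(1+r)^6 = 130.4000

€130.40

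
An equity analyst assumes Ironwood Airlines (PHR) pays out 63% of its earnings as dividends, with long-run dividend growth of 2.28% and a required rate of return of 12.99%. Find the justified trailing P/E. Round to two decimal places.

6.02

Justified trailing P/E = b(1+g)/(r−g) = 0.63×(1+0.0228)/(0.1299−0.0228) = 6.0165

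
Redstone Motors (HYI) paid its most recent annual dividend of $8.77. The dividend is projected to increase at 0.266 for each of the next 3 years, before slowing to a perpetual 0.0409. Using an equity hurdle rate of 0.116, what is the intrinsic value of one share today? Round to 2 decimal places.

Two-stage DDM. Project D₁…D_3 at 0.266, terminal growth 0.0409, discount at r = 0.116.
D_1 = 11.1028
D_2 = 14.0562
D_3 = 17.7951
Terminal value at t=3: TV = D_4/(r−g) = 18.5229/(0.116−0.0409) = 246.6436
P₀ = 11.1028/(1+0.116)^1 + 14.0562/(1+0.116)^2 + 17.7951/(1+0.116)^3 + 246.6436/(1+0.116)^3 = 211.4881

$211.49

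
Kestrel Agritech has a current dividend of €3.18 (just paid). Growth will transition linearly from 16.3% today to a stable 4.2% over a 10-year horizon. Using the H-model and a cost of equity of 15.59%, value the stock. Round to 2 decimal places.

H-model: P₀ = D₀[(1+g_L) + H(g_S−g_L)]/(r−g_L), with H = 10/2 = 5.
P₀ = 3.18 × [(1+0.042) + 5×(0.163−0.042)] / (0.1559−0.042)
   = 3.18 × 1.6470 / 0.1139 = 45.9830

€45.98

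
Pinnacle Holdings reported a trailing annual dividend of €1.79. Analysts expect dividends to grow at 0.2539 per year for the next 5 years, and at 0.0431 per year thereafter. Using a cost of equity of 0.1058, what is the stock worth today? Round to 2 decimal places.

Two-stage DDM. Project D₁…D_5 at 0.2539, terminal growth 0.0431, discount at r = 0.1058.
D_1 = 2.2445
D_2 = 2.8144
D_3 = 3.5289
D_4 = 4.4249
D_5 = 5.5484
Terminal value at t=5: TV = D_6/(r−g) = 5.7875/(0.1058−0.0431) = 92.3052
P₀ = 2.2445/(1+0.1058)^1 + 2.8144/(1+0.1058)^2 + 3.5289/(1+0.1058)^3 + 4.4249/(1+0.1058)^4 + 5.5484/(1+0.1058)^5 + 92.3052/(1+0.1058)^5 = 69.0831

€69.08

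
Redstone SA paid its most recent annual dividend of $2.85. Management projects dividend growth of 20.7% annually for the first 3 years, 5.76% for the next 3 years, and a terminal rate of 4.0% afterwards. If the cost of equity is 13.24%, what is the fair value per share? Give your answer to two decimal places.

Three-stage DDM. Project D₁…D_6; terminal Gordon value at t=6 with g = 0.04; discount at r = 0.1324.
D_1 = 3.4400
D_2 = 4.1520
D_3 = 5.0115
D_4 = 5.3001
D_5 = 5.6054
D_6 = 5.9283
TV_6 = 6.1654/(0.1324−0.04) = 66.7256
P₀ = Σ Dₜ/(1+r)ᵗ + TV_6/(1+r)^6 = 50.4159

$50.42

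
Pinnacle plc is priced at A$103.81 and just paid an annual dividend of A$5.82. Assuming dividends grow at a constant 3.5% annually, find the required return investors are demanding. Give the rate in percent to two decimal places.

Rearranging the constant-growth DDM: r = D₁/P₀ + g.
D₁ = 5.82 × (1 + 0.035) = 6.0237.
r = 6.0237 / 103.81 + 0.035 = 0.05803 + 0.035 = 0.09303

9.30%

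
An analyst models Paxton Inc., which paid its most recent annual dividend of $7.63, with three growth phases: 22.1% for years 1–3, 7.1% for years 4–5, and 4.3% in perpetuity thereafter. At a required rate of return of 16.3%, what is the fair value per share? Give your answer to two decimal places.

$105.95

Three-stage DDM. Project D₁…D_5; terminal Gordon value at t=5 with g = 0.043; discount at r = 0.163.
D_1 = 9.3162
D_2 = 11.3751
D_3 = 13.8890
D_4 = 14.8751
D_5 = 15.9313
TV_5 = 16.6163/(0.163−0.043) = 138.4693
P₀ = Σ Dₜ/(1+r)ᵗ + TV_5/(1+r)^5 = 105.9498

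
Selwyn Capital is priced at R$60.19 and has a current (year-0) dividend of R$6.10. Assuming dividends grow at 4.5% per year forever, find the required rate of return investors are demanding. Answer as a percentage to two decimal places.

15.09%

Rearranging the constant-growth DDM: r = D₁/P₀ + g.
D₁ = 6.10 × (1 + 0.045) = 6.3745.
r = 6.3745 / 60.19 + 0.045 = 0.10591 + 0.045 = 0.15091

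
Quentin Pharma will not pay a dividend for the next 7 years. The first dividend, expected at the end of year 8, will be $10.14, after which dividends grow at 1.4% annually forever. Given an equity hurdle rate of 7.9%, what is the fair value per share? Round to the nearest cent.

$91.62

Deferred-dividend DDM. At t=7 the remaining stream is a growing perpetuity with first payment D_8 = 10.14.
V_7 = D_8/(r−g) = 10.14/(0.079−0.014) = 156.0000
P₀ = V_7/(1+r)^7 = 156.0000/(1+0.079)^7 = 91.6167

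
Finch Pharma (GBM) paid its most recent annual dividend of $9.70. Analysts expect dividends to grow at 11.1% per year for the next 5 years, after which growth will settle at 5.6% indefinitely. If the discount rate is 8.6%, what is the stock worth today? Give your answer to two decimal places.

$434.55

Two-stage DDM. Project D₁…D_5 at 0.111, terminal growth 0.056, discount at r = 0.086.
D_1 = 10.7767
D_2 = 11.9729
D_3 = 13.3019
D_4 = 14.7784
D_5 = 16.4188
Terminal value at t=5: TV = D_6/(r−g) = 17.3383/(0.086−0.056) = 577.9426
P₀ = 10.7767/(1+0.086)^1 + 11.9729/(1+0.086)^2 + 13.3019/(1+0.086)^3 + 14.7784/(1+0.086)^4 + 16.4188/(1+0.086)^5 + 577.9426/(1+0.086)^5 = 434.5458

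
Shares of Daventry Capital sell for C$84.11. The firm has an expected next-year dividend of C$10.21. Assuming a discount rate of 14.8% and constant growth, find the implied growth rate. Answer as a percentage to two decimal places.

2.66%

From P₀ = D₁/(r − g), the implied growth is g = r − D₁/P₀.
g = 0.148 − 10.21/84.11 = 0.148 − 0.12139 = 0.02661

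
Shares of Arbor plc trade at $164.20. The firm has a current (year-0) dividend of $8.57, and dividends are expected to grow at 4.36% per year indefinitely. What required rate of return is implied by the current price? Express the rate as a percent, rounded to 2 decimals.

Rearranging the constant-growth DDM: r = D₁/P₀ + g.
D₁ = 8.57 × (1 + 0.0436) = 8.9437.
r = 8.9437 / 164.20 + 0.0436 = 0.05447 + 0.0436 = 0.09807

9.81%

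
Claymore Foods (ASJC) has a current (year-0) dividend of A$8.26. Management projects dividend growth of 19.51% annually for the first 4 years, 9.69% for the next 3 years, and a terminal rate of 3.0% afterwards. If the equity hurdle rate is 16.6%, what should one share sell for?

Three-stage DDM. Project D₁…D_7; terminal Gordon value at t=7 with g = 0.03; discount at r = 0.166.
D_1 = 9.8715
D_2 = 11.7975
D_3 = 14.0991
D_4 = 16.8499
D_5 = 18.4826
D_6 = 20.2736
D_7 = 22.2381
TV_7 = 22.9053/(0.166−0.03) = 168.4211
P₀ = Σ Dₜ/(1+r)ᵗ + TV_7/(1+r)^7 = 116.8649

A$116.86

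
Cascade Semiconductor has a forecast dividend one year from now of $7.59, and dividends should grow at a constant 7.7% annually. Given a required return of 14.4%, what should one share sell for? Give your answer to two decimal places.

$113.28

Gordon growth model: P₀ = D₁/(r − g), with D₁ = 7.59 given directly.
P₀ = 7.5900 / (0.144 − 0.077) = 7.5900 / 0.067 = 113.2836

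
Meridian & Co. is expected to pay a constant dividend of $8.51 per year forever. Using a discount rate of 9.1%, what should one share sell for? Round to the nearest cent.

$93.52

Zero-growth DDM (perpetuity): P₀ = D/r = 8.51 / 0.091 = 93.5165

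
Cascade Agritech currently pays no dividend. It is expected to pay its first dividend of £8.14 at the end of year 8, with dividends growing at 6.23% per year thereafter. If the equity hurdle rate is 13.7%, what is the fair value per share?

£44.36

Deferred-dividend DDM. At t=7 the remaining stream is a growing perpetuity with first payment D_8 = 8.14.
V_7 = D_8/(r−g) = 8.14/(0.137−0.0623) = 108.9692
P₀ = V_7/(1+r)^7 = 108.9692/(1+0.137)^7 = 44.3589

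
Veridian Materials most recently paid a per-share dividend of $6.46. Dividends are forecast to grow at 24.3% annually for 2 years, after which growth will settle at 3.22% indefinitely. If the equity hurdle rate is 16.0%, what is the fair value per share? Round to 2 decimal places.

$74.25

Two-stage DDM. Project D₁…D_2 at 0.243, terminal growth 0.0322, discount at r = 0.16.
D_1 = 8.0298
D_2 = 9.9810
Terminal value at t=2: TV = D_3/(r−g) = 10.3024/(0.16−0.0322) = 80.6135
P₀ = 8.0298/(1+0.16)^1 + 9.9810/(1+0.16)^2 + 80.6135/(1+0.16)^2 = 74.2487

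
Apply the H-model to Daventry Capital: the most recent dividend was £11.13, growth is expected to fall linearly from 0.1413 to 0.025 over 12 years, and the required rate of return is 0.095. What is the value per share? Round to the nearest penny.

£273.93

H-model: P₀ = D₀[(1+g_L) + H(g_S−g_L)]/(r−g_L), with H = 12/2 = 6.
P₀ = 11.13 × [(1+0.025) + 6×(0.1413−0.025)] / (0.095−0.025)
   = 11.13 × 1.7228 / 0.07 = 273.9252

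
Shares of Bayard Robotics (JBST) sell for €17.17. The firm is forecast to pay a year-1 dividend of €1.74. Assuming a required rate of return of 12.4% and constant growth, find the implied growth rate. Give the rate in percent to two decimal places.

From P₀ = D₁/(r − g), the implied growth is g = r − D₁/P₀.
g = 0.124 − 1.74/17.17 = 0.124 − 0.10134 = 0.02266

2.27%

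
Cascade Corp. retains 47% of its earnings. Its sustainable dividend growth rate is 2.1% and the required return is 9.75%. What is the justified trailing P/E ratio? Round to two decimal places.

Payout ratio b = 1 − 0.47 = 0.53.
Justified trailing P/E = b(1+g)/(r−g) = 0.53×(1+0.021)/(0.0975−0.021) = 7.0736

7.07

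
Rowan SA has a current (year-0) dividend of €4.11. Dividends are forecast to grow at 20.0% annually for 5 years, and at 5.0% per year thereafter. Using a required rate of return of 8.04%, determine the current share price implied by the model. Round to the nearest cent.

Two-stage DDM. Project D₁…D_5 at 0.2, terminal growth 0.05, discount at r = 0.0804.
D_1 = 4.9320
D_2 = 5.9184
D_3 = 7.1021
D_4 = 8.5225
D_5 = 10.2270
Terminal value at t=5: TV = D_6/(r−g) = 10.7383/(0.0804−0.05) = 353.2350
P₀ = 4.9320/(1+0.0804)^1 + 5.9184/(1+0.0804)^2 + 7.1021/(1+0.0804)^3 + 8.5225/(1+0.0804)^4 + 10.2270/(1+0.0804)^5 + 353.2350/(1+0.0804)^5 = 268.4305

€268.43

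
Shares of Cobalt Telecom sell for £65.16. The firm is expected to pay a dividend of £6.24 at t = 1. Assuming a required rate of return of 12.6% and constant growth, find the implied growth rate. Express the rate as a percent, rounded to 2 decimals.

3.02%

From P₀ = D₁/(r − g), the implied growth is g = r − D₁/P₀.
g = 0.126 − 6.24/65.16 = 0.126 − 0.09576 = 0.03024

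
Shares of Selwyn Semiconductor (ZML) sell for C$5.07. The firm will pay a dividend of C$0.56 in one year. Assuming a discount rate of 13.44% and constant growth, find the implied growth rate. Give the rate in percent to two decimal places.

From P₀ = D₁/(r − g), the implied growth is g = r − D₁/P₀.
g = 0.1344 − 0.56/5.07 = 0.1344 − 0.11045 = 0.02395

2.39%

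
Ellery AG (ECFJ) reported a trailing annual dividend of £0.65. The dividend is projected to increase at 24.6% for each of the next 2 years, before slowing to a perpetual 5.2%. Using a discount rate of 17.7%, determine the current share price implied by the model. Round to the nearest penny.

£7.55

Two-stage DDM. Project D₁…D_2 at 0.246, terminal growth 0.052, discount at r = 0.177.
D_1 = 0.8099
D_2 = 1.0091
Terminal value at t=2: TV = D_3/(r−g) = 1.0616/(0.177−0.052) = 8.4929
P₀ = 0.8099/(1+0.177)^1 + 1.0091/(1+0.177)^2 + 8.4929/(1+0.177)^2 = 7.5471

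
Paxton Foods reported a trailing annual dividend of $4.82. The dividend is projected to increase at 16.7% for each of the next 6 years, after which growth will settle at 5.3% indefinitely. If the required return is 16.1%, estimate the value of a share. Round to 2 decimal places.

Two-stage DDM. Project D₁…D_6 at 0.167, terminal growth 0.053, discount at r = 0.161.
D_1 = 5.6249
D_2 = 6.5643
D_3 = 7.6605
D_4 = 8.9399
D_5 = 10.4328
D_6 = 12.1751
Terminal value at t=6: TV = D_7/(r−g) = 12.8204/(0.161−0.053) = 118.7071
P₀ = 5.6249/(1+0.161)^1 + 6.5643/(1+0.161)^2 + 7.6605/(1+0.161)^3 + 8.9399/(1+0.161)^4 + 10.4328/(1+0.161)^5 + 12.1751/(1+0.161)^6 + 118.7071/(1+0.161)^6 = 77.9188

$77.92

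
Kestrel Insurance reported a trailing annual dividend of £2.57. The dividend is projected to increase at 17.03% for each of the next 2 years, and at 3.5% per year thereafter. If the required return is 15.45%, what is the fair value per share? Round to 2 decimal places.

£28.12

Two-stage DDM. Project D₁…D_2 at 0.1703, terminal growth 0.035, discount at r = 0.1545.
D_1 = 3.0077
D_2 = 3.5199
Terminal value at t=2: TV = D_3/(r−g) = 3.6431/(0.1545−0.035) = 30.4860
P₀ = 3.0077/(1+0.1545)^1 + 3.5199/(1+0.1545)^2 + 30.4860/(1+0.1545)^2 = 28.1184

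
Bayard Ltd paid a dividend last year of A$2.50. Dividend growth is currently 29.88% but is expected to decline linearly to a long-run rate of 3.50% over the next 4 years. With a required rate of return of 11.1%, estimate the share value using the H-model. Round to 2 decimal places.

A$51.40

H-model: P₀ = D₀[(1+g_L) + H(g_S−g_L)]/(r−g_L), with H = 4/2 = 2.
P₀ = 2.50 × [(1+0.035) + 2×(0.2988−0.035)] / (0.111−0.035)
   = 2.50 × 1.5626 / 0.076 = 51.4013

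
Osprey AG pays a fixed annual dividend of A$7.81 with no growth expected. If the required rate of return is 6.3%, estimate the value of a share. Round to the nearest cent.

A$123.97

Zero-growth DDM (perpetuity): P₀ = D/r = 7.81 / 0.063 = 123.9683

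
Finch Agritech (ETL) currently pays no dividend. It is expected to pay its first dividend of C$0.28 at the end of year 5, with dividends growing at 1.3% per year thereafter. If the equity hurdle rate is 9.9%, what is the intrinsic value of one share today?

Deferred-dividend DDM. At t=4 the remaining stream is a growing perpetuity with first payment D_5 = 0.28.
V_4 = D_5/(r−g) = 0.28/(0.099−0.013) = 3.2558
P₀ = V_4/(1+r)^4 = 3.2558/(1+0.099)^4 = 2.2319

C$2.23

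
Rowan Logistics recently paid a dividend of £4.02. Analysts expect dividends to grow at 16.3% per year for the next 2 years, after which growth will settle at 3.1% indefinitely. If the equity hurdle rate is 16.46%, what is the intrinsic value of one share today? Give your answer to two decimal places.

£38.96

Two-stage DDM. Project D₁…D_2 at 0.163, terminal growth 0.031, discount at r = 0.1646.
D_1 = 4.6753
D_2 = 5.4373
Terminal value at t=2: TV = D_3/(r−g) = 5.6059/(0.1646−0.031) = 41.9602
P₀ = 4.6753/(1+0.1646)^1 + 5.4373/(1+0.1646)^2 + 41.9602/(1+0.1646)^2 = 38.9609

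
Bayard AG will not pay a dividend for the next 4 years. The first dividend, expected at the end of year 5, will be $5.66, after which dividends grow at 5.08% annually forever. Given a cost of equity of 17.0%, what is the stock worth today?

$25.34

Deferred-dividend DDM. At t=4 the remaining stream is a growing perpetuity with first payment D_5 = 5.66.
V_4 = D_5/(r−g) = 5.66/(0.17−0.0508) = 47.4832
P₀ = V_4/(1+r)^4 = 47.4832/(1+0.17)^4 = 25.3394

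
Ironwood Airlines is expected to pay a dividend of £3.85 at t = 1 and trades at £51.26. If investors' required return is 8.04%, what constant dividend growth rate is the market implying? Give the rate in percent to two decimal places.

From P₀ = D₁/(r − g), the implied growth is g = r − D₁/P₀.
g = 0.0804 − 3.85/51.26 = 0.0804 − 0.07511 = 0.00529

0.53%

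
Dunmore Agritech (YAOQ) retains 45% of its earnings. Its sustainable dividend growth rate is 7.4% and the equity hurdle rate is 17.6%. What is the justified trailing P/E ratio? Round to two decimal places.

Payout ratio b = 1 − 0.45 = 0.55.
Justified trailing P/E = b(1+g)/(r−g) = 0.55×(1+0.074)/(0.176−0.074) = 5.7912

5.79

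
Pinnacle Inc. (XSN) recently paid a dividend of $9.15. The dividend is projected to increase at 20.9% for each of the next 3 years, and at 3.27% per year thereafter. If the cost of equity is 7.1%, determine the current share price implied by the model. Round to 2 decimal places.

Two-stage DDM. Project D₁…D_3 at 0.209, terminal growth 0.0327, discount at r = 0.071.
D_1 = 11.0624
D_2 = 13.3744
D_3 = 16.1696
Terminal value at t=3: TV = D_4/(r−g) = 16.6984/(0.071−0.0327) = 435.9889
P₀ = 11.0624/(1+0.071)^1 + 13.3744/(1+0.071)^2 + 16.1696/(1+0.071)^3 + 435.9889/(1+0.071)^3 = 390.0520

$390.05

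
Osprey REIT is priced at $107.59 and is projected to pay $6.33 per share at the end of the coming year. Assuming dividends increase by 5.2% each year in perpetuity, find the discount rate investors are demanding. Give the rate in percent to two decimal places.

Rearranging the constant-growth DDM: r = D₁/P₀ + g.
r = 6.3300 / 107.59 + 0.052 = 0.05883 + 0.052 = 0.11083

11.08%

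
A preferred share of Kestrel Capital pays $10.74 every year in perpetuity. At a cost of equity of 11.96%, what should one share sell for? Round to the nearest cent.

Zero-growth DDM (perpetuity): P₀ = D/r = 10.74 / 0.1196 = 89.7993

$89.80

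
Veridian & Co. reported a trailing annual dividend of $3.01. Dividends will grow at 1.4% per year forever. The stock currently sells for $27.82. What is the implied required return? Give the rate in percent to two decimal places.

12.37%

Rearranging the constant-growth DDM: r = D₁/P₀ + g.
D₁ = 3.01 × (1 + 0.014) = 3.0521.
r = 3.0521 / 27.82 + 0.014 = 0.10971 + 0.014 = 0.12371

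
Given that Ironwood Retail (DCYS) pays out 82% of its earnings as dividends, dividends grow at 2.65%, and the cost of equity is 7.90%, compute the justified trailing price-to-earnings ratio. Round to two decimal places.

16.03

Justified trailing P/E = b(1+g)/(r−g) = 0.82×(1+0.0265)/(0.079−0.0265) = 16.0330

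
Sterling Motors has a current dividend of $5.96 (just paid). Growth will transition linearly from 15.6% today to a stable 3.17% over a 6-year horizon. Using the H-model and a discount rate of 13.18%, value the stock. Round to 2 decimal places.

H-model: P₀ = D₀[(1+g_L) + H(g_S−g_L)]/(r−g_L), with H = 6/2 = 3.
P₀ = 5.96 × [(1+0.0317) + 3×(0.156−0.0317)] / (0.1318−0.0317)
   = 5.96 × 1.4046 / 0.1001 = 83.6305

$83.63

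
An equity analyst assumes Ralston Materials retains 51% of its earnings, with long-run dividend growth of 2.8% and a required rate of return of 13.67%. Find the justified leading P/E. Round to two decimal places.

Payout ratio b = 1 − 0.51 = 0.49.
Justified leading P/E = b/(r−g) = 0.49/(0.1367−0.028) = 4.5078

4.51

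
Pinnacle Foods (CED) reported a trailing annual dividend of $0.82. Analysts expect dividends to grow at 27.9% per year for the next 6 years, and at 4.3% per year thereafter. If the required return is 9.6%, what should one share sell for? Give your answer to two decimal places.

$49.50

Two-stage DDM. Project D₁…D_6 at 0.279, terminal growth 0.043, discount at r = 0.096.
D_1 = 1.0488
D_2 = 1.3414
D_3 = 1.7156
D_4 = 2.1943
D_5 = 2.8065
D_6 = 3.5895
Terminal value at t=6: TV = D_7/(r−g) = 3.7439/(0.096−0.043) = 70.6392
P₀ = 1.0488/(1+0.096)^1 + 1.3414/(1+0.096)^2 + 1.7156/(1+0.096)^3 + 2.1943/(1+0.096)^4 + 2.8065/(1+0.096)^5 + 3.5895/(1+0.096)^6 + 70.6392/(1+0.096)^6 = 49.4982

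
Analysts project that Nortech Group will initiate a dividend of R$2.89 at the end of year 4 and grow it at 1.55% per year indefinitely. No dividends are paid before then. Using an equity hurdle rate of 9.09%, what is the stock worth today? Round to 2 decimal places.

Deferred-dividend DDM. At t=3 the remaining stream is a growing perpetuity with first payment D_4 = 2.89.
V_3 = D_4/(r−g) = 2.89/(0.0909−0.0155) = 38.3289
P₀ = V_3/(1+r)^3 = 38.3289/(1+0.0909)^3 = 29.5238

R$29.52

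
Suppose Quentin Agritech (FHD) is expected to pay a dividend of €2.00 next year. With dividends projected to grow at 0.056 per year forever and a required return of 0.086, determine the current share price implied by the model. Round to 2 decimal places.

€66.67

Gordon growth model: P₀ = D₁/(r − g), with D₁ = 2.00 given directly.
P₀ = 2.0000 / (0.086 − 0.056) = 2.0000 / 0.03 = 66.6667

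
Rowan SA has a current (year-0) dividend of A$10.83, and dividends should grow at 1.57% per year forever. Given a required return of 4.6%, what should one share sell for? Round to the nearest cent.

A$363.04

Gordon growth model: P₀ = D₁/(r − g). D₁ = 10.83 × (1 + 0.0157) = 11.0000.
P₀ = 11.0000 / (0.046 − 0.0157) = 11.0000 / 0.0303 = 363.0373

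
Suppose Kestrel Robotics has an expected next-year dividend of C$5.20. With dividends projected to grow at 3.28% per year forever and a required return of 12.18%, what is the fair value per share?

Gordon growth model: P₀ = D₁/(r − g), with D₁ = 5.20 given directly.
P₀ = 5.2000 / (0.1218 − 0.0328) = 5.2000 / 0.089 = 58.4270

C$58.43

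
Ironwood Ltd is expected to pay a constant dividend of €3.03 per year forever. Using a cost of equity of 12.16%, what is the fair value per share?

Zero-growth DDM (perpetuity): P₀ = D/r = 3.03 / 0.1216 = 24.9178

€24.92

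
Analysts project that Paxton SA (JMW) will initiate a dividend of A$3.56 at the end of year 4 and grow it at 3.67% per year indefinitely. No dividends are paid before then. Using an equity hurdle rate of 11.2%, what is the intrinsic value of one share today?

A$34.38

Deferred-dividend DDM. At t=3 the remaining stream is a growing perpetuity with first payment D_4 = 3.56.
V_3 = D_4/(r−g) = 3.56/(0.112−0.0367) = 47.2776
P₀ = V_3/(1+r)^3 = 47.2776/(1+0.112)^3 = 34.3828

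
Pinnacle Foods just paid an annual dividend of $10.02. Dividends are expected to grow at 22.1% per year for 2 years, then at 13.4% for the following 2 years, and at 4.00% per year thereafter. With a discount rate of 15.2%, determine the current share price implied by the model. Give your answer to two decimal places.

Three-stage DDM. Project D₁…D_4; terminal Gordon value at t=4 with g = 0.04; discount at r = 0.152.
D_1 = 12.2344
D_2 = 14.9382
D_3 = 16.9399
D_4 = 19.2099
TV_4 = 19.9783/(0.152−0.04) = 178.3777
P₀ = Σ Dₜ/(1+r)ᵗ + TV_4/(1+r)^4 = 145.1456

$145.15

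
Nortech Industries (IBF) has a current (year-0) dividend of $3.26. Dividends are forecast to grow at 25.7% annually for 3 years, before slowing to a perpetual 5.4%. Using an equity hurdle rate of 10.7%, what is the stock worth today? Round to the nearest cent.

$107.60

Two-stage DDM. Project D₁…D_3 at 0.257, terminal growth 0.054, discount at r = 0.107.
D_1 = 4.0978
D_2 = 5.1510
D_3 = 6.4748
Terminal value at t=3: TV = D_4/(r−g) = 6.8244/(0.107−0.054) = 128.7621
P₀ = 4.0978/(1+0.107)^1 + 5.1510/(1+0.107)^2 + 6.4748/(1+0.107)^3 + 128.7621/(1+0.107)^3 = 107.5952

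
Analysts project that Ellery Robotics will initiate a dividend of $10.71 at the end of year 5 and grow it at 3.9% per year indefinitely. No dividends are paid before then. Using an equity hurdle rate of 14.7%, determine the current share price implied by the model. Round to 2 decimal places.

Deferred-dividend DDM. At t=4 the remaining stream is a growing perpetuity with first payment D_5 = 10.71.
V_4 = D_5/(r−g) = 10.71/(0.147−0.039) = 99.1667
P₀ = V_4/(1+r)^4 = 99.1667/(1+0.147)^4 = 57.2944

$57.29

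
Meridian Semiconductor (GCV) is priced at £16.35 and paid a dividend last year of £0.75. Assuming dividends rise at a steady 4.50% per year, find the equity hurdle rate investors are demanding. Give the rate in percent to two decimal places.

9.29%

Rearranging the constant-growth DDM: r = D₁/P₀ + g.
D₁ = 0.75 × (1 + 0.045) = 0.7837.
r = 0.7837 / 16.35 + 0.045 = 0.04794 + 0.045 = 0.09294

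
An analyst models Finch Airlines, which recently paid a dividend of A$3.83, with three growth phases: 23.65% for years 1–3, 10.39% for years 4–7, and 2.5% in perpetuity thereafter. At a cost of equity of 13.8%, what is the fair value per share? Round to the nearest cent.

Three-stage DDM. Project D₁…D_7; terminal Gordon value at t=7 with g = 0.025; discount at r = 0.138.
D_1 = 4.7358
D_2 = 5.8558
D_3 = 7.2407
D_4 = 7.9930
D_5 = 8.8235
D_6 = 9.7403
D_7 = 10.7523
TV_7 = 11.0211/(0.138−0.025) = 97.5316
P₀ = Σ Dₜ/(1+r)ᵗ + TV_7/(1+r)^7 = 71.2792

A$71.28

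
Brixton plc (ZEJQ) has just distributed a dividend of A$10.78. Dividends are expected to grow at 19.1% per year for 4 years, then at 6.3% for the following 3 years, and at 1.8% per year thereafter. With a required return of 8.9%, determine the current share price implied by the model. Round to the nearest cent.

Three-stage DDM. Project D₁…D_7; terminal Gordon value at t=7 with g = 0.018; discount at r = 0.089.
D_1 = 12.8390
D_2 = 15.2912
D_3 = 18.2118
D_4 = 21.6903
D_5 = 23.0568
D_6 = 24.5094
D_7 = 26.0535
TV_7 = 26.5224/(0.089−0.018) = 373.5554
P₀ = Σ Dₜ/(1+r)ᵗ + TV_7/(1+r)^7 = 303.9657

A$303.97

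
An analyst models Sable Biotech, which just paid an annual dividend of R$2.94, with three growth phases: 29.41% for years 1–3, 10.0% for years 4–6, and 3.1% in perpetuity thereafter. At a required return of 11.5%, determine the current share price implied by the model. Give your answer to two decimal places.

R$79.56

Three-stage DDM. Project D₁…D_6; terminal Gordon value at t=6 with g = 0.031; discount at r = 0.115.
D_1 = 3.8047
D_2 = 4.9236
D_3 = 6.3716
D_4 = 7.0088
D_5 = 7.7097
D_6 = 8.4806
TV_6 = 8.7435/(0.115−0.031) = 104.0898
P₀ = Σ Dₜ/(1+r)ᵗ + TV_6/(1+r)^6 = 79.5609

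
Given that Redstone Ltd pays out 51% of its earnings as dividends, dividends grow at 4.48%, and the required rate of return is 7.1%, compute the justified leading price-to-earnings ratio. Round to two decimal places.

19.47

Justified leading P/E = b/(r−g) = 0.51/(0.071−0.0448) = 19.4656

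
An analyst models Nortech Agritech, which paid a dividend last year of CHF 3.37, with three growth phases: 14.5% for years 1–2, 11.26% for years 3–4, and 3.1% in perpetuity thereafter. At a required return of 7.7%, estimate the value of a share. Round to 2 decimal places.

CHF 106.50

Three-stage DDM. Project D₁…D_4; terminal Gordon value at t=4 with g = 0.031; discount at r = 0.077.
D_1 = 3.8587
D_2 = 4.4182
D_3 = 4.9156
D_4 = 5.4691
TV_4 = 5.6387/(0.077−0.031) = 122.5801
P₀ = Σ Dₜ/(1+r)ᵗ + TV_4/(1+r)^4 = 106.4997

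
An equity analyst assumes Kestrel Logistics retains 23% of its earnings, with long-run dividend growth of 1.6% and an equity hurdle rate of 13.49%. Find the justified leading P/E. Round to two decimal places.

Payout ratio b = 1 − 0.23 = 0.77.
Justified leading P/E = b/(r−g) = 0.77/(0.1349−0.016) = 6.4760

6.48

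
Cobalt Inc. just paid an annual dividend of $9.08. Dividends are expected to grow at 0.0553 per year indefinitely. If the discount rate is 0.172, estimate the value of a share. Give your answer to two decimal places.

Gordon growth model: P₀ = D₁/(r − g). D₁ = 9.08 × (1 + 0.0553) = 9.5821.
P₀ = 9.5821 / (0.172 − 0.0553) = 9.5821 / 0.1167 = 82.1090

$82.11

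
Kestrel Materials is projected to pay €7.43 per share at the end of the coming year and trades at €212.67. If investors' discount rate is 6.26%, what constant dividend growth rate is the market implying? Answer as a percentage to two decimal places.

From P₀ = D₁/(r − g), the implied growth is g = r − D₁/P₀.
g = 0.0626 − 7.43/212.67 = 0.0626 − 0.03494 = 0.02766

2.77%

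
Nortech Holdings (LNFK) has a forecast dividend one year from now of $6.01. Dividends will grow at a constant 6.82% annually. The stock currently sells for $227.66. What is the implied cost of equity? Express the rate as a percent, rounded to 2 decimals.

9.46%

Rearranging the constant-growth DDM: r = D₁/P₀ + g.
r = 6.0100 / 227.66 + 0.0682 = 0.02640 + 0.0682 = 0.09460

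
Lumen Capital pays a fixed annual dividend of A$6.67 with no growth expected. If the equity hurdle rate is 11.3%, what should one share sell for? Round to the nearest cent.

A$59.03

Zero-growth DDM (perpetuity): P₀ = D/r = 6.67 / 0.113 = 59.0265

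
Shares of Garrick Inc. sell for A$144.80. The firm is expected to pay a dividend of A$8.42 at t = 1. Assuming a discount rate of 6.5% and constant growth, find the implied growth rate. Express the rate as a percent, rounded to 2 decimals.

From P₀ = D₁/(r − g), the implied growth is g = r − D₁/P₀.
g = 0.065 − 8.42/144.80 = 0.065 − 0.05815 = 0.00685

0.69%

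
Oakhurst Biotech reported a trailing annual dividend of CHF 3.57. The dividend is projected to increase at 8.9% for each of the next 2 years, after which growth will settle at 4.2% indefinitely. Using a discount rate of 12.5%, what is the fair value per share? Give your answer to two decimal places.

CHF 48.80

Two-stage DDM. Project D₁…D_2 at 0.089, terminal growth 0.042, discount at r = 0.125.
D_1 = 3.8877
D_2 = 4.2337
Terminal value at t=2: TV = D_3/(r−g) = 4.4116/(0.125−0.042) = 53.1513
P₀ = 3.8877/(1+0.125)^1 + 4.2337/(1+0.125)^2 + 53.1513/(1+0.125)^2 = 48.7970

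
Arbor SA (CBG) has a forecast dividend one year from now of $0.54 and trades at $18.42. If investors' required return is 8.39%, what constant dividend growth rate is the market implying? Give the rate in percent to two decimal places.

From P₀ = D₁/(r − g), the implied growth is g = r − D₁/P₀.
g = 0.0839 − 0.54/18.42 = 0.0839 − 0.02932 = 0.05458

5.46%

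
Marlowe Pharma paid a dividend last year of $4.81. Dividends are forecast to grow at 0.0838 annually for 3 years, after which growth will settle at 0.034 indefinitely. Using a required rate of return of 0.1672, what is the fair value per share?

$42.36

Two-stage DDM. Project D₁…D_3 at 0.0838, terminal growth 0.034, discount at r = 0.1672.
D_1 = 5.2131
D_2 = 5.6499
D_3 = 6.1234
Terminal value at t=3: TV = D_4/(r−g) = 6.3316/(0.1672−0.034) = 47.5345
P₀ = 5.2131/(1+0.1672)^1 + 5.6499/(1+0.1672)^2 + 6.1234/(1+0.1672)^3 + 47.5345/(1+0.1672)^3 = 42.3576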